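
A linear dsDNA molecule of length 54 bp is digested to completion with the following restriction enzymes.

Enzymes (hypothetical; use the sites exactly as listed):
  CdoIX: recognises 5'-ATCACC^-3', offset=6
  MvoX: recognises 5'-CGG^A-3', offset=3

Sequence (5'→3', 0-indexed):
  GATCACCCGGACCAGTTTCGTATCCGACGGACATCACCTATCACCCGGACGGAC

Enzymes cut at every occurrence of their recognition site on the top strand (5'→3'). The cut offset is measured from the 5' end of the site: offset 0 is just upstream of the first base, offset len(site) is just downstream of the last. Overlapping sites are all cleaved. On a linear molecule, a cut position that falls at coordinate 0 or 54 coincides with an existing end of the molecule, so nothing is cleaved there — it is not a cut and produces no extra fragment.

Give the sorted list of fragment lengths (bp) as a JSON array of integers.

Scan for sites:
  CdoIX (ATCACC, off=6): starts [1, 32, 39] → cuts [7, 38, 45]
  MvoX (CGGA, off=3): starts [7, 27, 45, 49] → cuts [10, 30, 48, 52]

All cut coordinates (distinct, sorted): [7, 10, 30, 38, 45, 48, 52]

Fragment lengths:
  [0,7): 7 bp
  [7,10): 3 bp
  [10,30): 20 bp
  [30,38): 8 bp
  [38,45): 7 bp
  [45,48): 3 bp
  [48,52): 4 bp
  [52,54): 2 bp

[2,3,3,4,7,7,8,20]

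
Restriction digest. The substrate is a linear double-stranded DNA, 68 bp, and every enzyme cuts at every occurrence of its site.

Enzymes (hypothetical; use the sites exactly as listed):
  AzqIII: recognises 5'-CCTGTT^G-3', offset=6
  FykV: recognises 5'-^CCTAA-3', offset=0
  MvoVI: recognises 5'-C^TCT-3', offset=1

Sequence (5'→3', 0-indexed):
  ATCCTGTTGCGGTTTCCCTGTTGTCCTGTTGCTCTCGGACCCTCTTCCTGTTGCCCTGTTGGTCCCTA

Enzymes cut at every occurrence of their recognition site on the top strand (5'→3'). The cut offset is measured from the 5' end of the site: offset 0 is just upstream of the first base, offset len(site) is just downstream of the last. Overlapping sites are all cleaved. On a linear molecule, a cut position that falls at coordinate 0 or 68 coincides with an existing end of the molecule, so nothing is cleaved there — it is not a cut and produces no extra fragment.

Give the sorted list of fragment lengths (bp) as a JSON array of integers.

[2,8,8,8,8,10,10,14]

Site scan:
  AzqIII CCTGTTG/6: at [2, 16, 24, 46, 54] ⇒ [8, 22, 30, 52, 60]
  FykV (CCTAA, off=0): no sites
  MvoVI CTCT/1: at [31, 41] ⇒ [32, 42]

All cut coordinates (distinct, sorted): [8, 22, 30, 32, 42, 52, 60]

Fragments:
  [0,8): 8 bp
  [8,22): 14 bp
  [22,30): 8 bp
  [30,32): 2 bp
  [32,42): 10 bp
  [42,52): 10 bp
  [52,60): 8 bp
  [60,68): 8 bp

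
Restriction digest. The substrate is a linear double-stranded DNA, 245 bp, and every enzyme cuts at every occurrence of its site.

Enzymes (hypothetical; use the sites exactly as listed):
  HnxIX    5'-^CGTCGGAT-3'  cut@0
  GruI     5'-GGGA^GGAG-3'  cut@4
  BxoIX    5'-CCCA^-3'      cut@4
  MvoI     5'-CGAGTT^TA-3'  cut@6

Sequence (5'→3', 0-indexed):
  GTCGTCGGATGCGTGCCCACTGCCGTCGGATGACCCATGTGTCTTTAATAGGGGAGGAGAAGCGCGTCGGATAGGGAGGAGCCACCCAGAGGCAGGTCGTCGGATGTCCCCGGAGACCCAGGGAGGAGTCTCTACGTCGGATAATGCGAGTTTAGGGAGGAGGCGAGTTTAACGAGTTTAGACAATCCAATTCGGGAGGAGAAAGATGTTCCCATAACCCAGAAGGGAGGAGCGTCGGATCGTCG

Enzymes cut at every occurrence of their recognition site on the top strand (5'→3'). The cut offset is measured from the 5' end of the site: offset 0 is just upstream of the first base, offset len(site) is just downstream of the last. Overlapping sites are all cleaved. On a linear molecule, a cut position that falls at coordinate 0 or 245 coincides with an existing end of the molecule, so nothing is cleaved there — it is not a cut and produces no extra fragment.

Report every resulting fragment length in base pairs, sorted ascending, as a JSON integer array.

Site scan:
  HnxIX (CGTCGGAT, off=0): starts [2, 23, 64, 97, 134, 232] → cuts [2, 23, 64, 97, 134, 232]
  GruI (GGGAGGAG, off=4): starts [51, 73, 120, 154, 193, 224] → cuts [55, 77, 124, 158, 197, 228]
  BxoIX (CCCA, off=4): starts [15, 33, 84, 116, 210, 217] → cuts [19, 37, 88, 120, 214, 221]
  MvoI (CGAGTTTA, off=6): starts [146, 163, 172] → cuts [152, 169, 178]

All cut coordinates (distinct, sorted): [2, 19, 23, 37, 55, 64, 77, 88, 97, 120, 124, 134, 152, 158, 169, 178, 197, 214, 221, 228, 232]

Fragments:
  [0,2): 2 bp
  [2,19): 17 bp
  [19,23): 4 bp
  [23,37): 14 bp
  [37,55): 18 bp
  [55,64): 9 bp
  [64,77): 13 bp
  [77,88): 11 bp
  [88,97): 9 bp
  [97,120): 23 bp
  [120,124): 4 bp
  [124,134): 10 bp
  [134,152): 18 bp
  [152,158): 6 bp
  [158,169): 11 bp
  [169,178): 9 bp
  [178,197): 19 bp
  [197,214): 17 bp
  [214,221): 7 bp
  [221,228): 7 bp
  [228,232): 4 bp
  [232,245): 13 bp

[2,4,4,4,6,7,7,9,9,9,10,11,11,13,13,14,17,17,18,18,19,23]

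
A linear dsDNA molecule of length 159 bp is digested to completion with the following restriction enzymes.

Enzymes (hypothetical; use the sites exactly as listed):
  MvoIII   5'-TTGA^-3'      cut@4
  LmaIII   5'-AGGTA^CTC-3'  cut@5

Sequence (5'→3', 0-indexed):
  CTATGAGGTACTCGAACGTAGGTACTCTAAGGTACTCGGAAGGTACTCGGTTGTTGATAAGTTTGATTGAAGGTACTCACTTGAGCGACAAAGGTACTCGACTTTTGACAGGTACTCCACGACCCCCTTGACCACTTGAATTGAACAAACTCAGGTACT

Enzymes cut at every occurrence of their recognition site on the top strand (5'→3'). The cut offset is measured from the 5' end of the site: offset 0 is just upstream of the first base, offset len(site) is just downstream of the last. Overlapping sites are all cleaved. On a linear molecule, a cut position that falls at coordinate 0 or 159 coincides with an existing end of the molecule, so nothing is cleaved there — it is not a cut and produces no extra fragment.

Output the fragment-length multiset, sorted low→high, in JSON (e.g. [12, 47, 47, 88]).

Scan for sites:
  MvoIII (TTGA, off=4): starts [53, 62, 66, 80, 104, 127, 135, 140] → cuts [57, 66, 70, 84, 108, 131, 139, 144]
  LmaIII (AGGTACTC, off=5): starts [5, 19, 29, 40, 70, 91, 109] → cuts [10, 24, 34, 45, 75, 96, 114]

Pooled cuts: [10, 24, 34, 45, 57, 66, 70, 75, 84, 96, 108, 114, 131, 139, 144]

Fragment lengths:
  [0,10): 10 bp
  [10,24): 14 bp
  [24,34): 10 bp
  [34,45): 11 bp
  [45,57): 12 bp
  [57,66): 9 bp
  [66,70): 4 bp
  [70,75): 5 bp
  [75,84): 9 bp
  [84,96): 12 bp
  [96,108): 12 bp
  [108,114): 6 bp
  [114,131): 17 bp
  [131,139): 8 bp
  [139,144): 5 bp
  [144,159): 15 bp

[4,5,5,6,8,9,9,10,10,11,12,12,12,14,15,17]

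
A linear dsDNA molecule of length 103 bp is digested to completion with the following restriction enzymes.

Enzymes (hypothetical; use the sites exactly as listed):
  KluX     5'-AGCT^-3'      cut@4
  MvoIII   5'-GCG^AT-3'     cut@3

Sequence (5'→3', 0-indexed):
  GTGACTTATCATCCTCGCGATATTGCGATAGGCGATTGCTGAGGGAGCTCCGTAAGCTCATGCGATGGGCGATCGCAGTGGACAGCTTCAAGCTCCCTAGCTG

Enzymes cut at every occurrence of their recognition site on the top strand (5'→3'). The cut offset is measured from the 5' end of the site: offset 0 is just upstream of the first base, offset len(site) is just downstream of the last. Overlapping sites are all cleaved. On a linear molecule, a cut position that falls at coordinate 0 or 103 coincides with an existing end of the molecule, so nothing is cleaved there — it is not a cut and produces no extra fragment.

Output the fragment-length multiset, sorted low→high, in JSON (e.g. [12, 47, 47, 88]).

[1,6,7,7,7,8,8,9,15,16,19]

Site scan:
  KluX AGCT/4: at [45, 54, 83, 90, 98] ⇒ [49, 58, 87, 94, 102]
  MvoIII GCGAT/3: at [16, 24, 31, 61, 68] ⇒ [19, 27, 34, 64, 71]

Pooled cuts: [19, 27, 34, 49, 58, 64, 71, 87, 94, 102]

Fragment lengths:
  [0,19): 19 bp
  [19,27): 8 bp
  [27,34): 7 bp
  [34,49): 15 bp
  [49,58): 9 bp
  [58,64): 6 bp
  [64,71): 7 bp
  [71,87): 16 bp
  [87,94): 7 bp
  [94,102): 8 bp
  [102,103): 1 bp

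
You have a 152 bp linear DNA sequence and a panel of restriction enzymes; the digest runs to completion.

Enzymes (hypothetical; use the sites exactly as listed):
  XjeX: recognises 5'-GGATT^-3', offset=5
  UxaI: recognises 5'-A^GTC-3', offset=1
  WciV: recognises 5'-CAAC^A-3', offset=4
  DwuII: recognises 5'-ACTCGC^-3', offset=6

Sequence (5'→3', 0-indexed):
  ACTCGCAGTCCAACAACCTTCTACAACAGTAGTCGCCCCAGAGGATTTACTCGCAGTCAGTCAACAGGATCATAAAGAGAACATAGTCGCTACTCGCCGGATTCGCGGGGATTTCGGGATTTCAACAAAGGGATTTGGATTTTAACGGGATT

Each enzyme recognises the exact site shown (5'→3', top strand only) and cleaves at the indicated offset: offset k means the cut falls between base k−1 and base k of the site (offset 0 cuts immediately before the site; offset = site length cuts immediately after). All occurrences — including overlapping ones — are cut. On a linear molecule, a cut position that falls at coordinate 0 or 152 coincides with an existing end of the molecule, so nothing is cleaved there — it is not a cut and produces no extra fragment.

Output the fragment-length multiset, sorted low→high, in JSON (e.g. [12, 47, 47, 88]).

[1,1,4,4,5,6,6,6,6,7,7,8,9,10,11,12,13,16,20]

Per-enzyme occurrences:
  XjeX (GGATT, off=5): starts [42, 98, 108, 116, 130, 136, 147] → cuts [47, 103, 113, 121, 135, 141] (position 152 is a terminus of the linear molecule — no cut)
  UxaI (AGTC, off=1): starts [6, 30, 54, 58, 84] → cuts [7, 31, 55, 59, 85]
  WciV (CAACA, off=4): starts [10, 23, 61, 122] → cuts [14, 27, 65, 126]
  DwuII (ACTCGC, off=6): starts [0, 48, 91] → cuts [6, 54, 97]

Pooled cuts: [6, 7, 14, 27, 31, 47, 54, 55, 59, 65, 85, 97, 103, 113, 121, 126, 135, 141]

Fragments:
  [0,6): 6 bp
  [6,7): 1 bp
  [7,14): 7 bp
  [14,27): 13 bp
  [27,31): 4 bp
  [31,47): 16 bp
  [47,54): 7 bp
  [54,55): 1 bp
  [55,59): 4 bp
  [59,65): 6 bp
  [65,85): 20 bp
  [85,97): 12 bp
  [97,103): 6 bp
  [103,113): 10 bp
  [113,121): 8 bp
  [121,126): 5 bp
  [126,135): 9 bp
  [135,141): 6 bp
  [141,152): 11 bp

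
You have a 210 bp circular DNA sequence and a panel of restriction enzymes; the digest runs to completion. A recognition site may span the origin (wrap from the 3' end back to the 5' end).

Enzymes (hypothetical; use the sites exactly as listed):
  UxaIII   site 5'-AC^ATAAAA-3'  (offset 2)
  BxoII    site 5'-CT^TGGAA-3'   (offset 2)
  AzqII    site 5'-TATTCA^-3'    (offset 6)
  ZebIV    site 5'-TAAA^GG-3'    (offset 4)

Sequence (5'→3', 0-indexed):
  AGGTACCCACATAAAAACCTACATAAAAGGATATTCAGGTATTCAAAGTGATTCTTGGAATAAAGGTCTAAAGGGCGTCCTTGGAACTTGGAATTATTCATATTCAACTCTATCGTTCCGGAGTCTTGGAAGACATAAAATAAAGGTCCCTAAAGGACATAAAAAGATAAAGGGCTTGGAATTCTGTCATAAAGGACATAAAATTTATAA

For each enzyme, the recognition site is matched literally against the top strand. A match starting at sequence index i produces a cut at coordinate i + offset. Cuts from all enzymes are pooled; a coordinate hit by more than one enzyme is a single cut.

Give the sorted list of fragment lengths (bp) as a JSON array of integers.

[4,4,5,6,7,8,8,8,9,9,9,10,10,10,12,12,13,14,15,17,20]

Per-enzyme occurrences:
  UxaIII (ACATAAAA, off=2): starts [8, 20, 132, 156, 195] → cuts [10, 22, 134, 158, 197]
  BxoII (CTTGGAA, off=2): starts [53, 79, 86, 124, 174] → cuts [55, 81, 88, 126, 176]
  AzqII (TATTCA, off=6): starts [31, 39, 94, 100] → cuts [37, 45, 100, 106]
  ZebIV (TAAAGG, off=4): starts [60, 68, 140, 150, 167, 189, 207] → cuts [1, 64, 72, 144, 154, 171, 193]

Pooled cuts: [1, 10, 22, 37, 45, 55, 64, 72, 81, 88, 100, 106, 126, 134, 144, 154, 158, 171, 176, 193, 197]

Fragments:
  1→10: 9 bp
  10→22: 12 bp
  22→37: 15 bp
  37→45: 8 bp
  45→55: 10 bp
  55→64: 9 bp
  64→72: 8 bp
  72→81: 9 bp
  81→88: 7 bp
  88→100: 12 bp
  100→106: 6 bp
  106→126: 20 bp
  126→134: 8 bp
  134→144: 10 bp
  144→154: 10 bp
  154→158: 4 bp
  158→171: 13 bp
  171→176: 5 bp
  176→193: 17 bp
  193→197: 4 bp
  197→1 (wrap): 210-197+1 = 14 bp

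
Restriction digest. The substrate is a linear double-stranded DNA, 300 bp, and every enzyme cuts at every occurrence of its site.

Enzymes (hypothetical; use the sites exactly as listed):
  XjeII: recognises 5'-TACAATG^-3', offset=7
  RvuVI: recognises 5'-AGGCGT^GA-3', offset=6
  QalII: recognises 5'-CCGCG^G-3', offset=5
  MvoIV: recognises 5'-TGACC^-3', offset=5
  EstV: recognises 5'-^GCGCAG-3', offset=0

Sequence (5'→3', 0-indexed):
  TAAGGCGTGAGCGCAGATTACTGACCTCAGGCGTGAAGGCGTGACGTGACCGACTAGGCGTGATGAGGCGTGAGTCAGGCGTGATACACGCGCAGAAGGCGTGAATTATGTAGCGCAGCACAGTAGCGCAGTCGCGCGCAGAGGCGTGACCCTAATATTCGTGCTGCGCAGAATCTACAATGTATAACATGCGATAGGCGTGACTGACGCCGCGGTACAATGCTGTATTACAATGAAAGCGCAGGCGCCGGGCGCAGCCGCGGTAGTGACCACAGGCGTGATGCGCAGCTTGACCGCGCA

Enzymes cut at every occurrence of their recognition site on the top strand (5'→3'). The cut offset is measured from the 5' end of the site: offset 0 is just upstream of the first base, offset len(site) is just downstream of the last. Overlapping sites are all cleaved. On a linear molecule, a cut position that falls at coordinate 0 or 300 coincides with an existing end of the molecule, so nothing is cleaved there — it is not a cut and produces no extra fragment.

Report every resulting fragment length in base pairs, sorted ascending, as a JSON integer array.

Site scan:
  XjeII TACAATG/7: at [175, 215, 228] ⇒ [182, 222, 235]
  RvuVI AGGCGTGA/6: at [2, 28, 36, 55, 65, 76, 96, 141, 195, 273] ⇒ [8, 34, 42, 61, 71, 82, 102, 147, 201, 279]
  QalII CCGCGG/5: at [209, 257] ⇒ [214, 262]
  MvoIV TGACC/5: at [21, 46, 146, 266, 290] ⇒ [26, 51, 151, 271, 295]
  EstV GCGCAG/0: at [10, 89, 112, 125, 135, 165, 238, 251, 282] ⇒ [10, 89, 112, 125, 135, 165, 238, 251, 282]

Pooled cuts: [8, 10, 26, 34, 42, 51, 61, 71, 82, 89, 102, 112, 125, 135, 147, 151, 165, 182, 201, 214, 222, 235, 238, 251, 262, 271, 279, 282, 295]

Fragment lengths:
  [0,8): 8 bp
  [8,10): 2 bp
  [10,26): 16 bp
  [26,34): 8 bp
  [34,42): 8 bp
  [42,51): 9 bp
  [51,61): 10 bp
  [61,71): 10 bp
  [71,82): 11 bp
  [82,89): 7 bp
  [89,102): 13 bp
  [102,112): 10 bp
  [112,125): 13 bp
  [125,135): 10 bp
  [135,147): 12 bp
  [147,151): 4 bp
  [151,165): 14 bp
  [165,182): 17 bp
  [182,201): 19 bp
  [201,214): 13 bp
  [214,222): 8 bp
  [222,235): 13 bp
  [235,238): 3 bp
  [238,251): 13 bp
  [251,262): 11 bp
  [262,271): 9 bp
  [271,279): 8 bp
  [279,282): 3 bp
  [282,295): 13 bp
  [295,300): 5 bp

[2,3,3,4,5,7,8,8,8,8,8,9,9,10,10,10,10,11,11,12,13,13,13,13,13,13,14,16,17,19]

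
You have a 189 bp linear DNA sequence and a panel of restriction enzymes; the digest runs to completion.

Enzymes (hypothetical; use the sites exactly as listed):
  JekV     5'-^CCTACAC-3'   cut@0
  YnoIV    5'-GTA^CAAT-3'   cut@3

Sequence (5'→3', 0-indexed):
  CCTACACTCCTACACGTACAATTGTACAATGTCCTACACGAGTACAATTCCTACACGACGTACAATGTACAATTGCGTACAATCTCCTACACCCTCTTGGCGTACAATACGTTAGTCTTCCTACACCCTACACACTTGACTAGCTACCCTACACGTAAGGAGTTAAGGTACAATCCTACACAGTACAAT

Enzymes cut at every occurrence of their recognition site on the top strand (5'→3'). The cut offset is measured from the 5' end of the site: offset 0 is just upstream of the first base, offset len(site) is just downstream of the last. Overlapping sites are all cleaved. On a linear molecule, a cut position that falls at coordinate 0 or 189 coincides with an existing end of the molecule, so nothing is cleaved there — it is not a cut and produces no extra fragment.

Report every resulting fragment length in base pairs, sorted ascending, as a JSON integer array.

[4,4,5,6,6,7,7,8,8,10,10,11,12,13,15,19,21,23]

Site scan:
  JekV CCTACAC/0: at [0, 8, 32, 49, 85, 119, 126, 147, 174] ⇒ [8, 32, 49, 85, 119, 126, 147, 174] (position 0 is a terminus of the linear molecule — no cut)
  YnoIV GTACAAT/3: at [15, 23, 41, 59, 66, 76, 101, 167, 182] ⇒ [18, 26, 44, 62, 69, 79, 104, 170, 185]

Pooled cuts: [8, 18, 26, 32, 44, 49, 62, 69, 79, 85, 104, 119, 126, 147, 170, 174, 185]

Fragment lengths:
  [0,8): 8 bp
  [8,18): 10 bp
  [18,26): 8 bp
  [26,32): 6 bp
  [32,44): 12 bp
  [44,49): 5 bp
  [49,62): 13 bp
  [62,69): 7 bp
  [69,79): 10 bp
  [79,85): 6 bp
  [85,104): 19 bp
  [104,119): 15 bp
  [119,126): 7 bp
  [126,147): 21 bp
  [147,170): 23 bp
  [170,174): 4 bp
  [174,185): 11 bp
  [185,189): 4 bp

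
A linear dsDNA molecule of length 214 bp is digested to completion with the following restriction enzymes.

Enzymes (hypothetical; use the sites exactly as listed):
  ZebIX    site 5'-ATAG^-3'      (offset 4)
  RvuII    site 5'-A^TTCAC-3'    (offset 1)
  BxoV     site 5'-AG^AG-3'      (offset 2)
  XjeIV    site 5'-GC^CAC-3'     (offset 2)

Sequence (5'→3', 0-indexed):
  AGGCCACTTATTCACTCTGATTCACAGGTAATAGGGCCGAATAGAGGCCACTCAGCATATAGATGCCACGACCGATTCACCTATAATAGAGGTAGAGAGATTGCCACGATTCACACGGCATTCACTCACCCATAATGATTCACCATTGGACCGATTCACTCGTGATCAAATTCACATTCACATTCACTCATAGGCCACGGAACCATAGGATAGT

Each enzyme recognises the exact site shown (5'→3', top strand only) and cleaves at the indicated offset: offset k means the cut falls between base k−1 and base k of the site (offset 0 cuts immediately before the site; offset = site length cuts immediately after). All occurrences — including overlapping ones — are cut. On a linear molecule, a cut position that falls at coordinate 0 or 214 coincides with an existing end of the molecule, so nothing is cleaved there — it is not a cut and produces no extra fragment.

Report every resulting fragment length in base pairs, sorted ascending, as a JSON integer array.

[1,2,2,4,4,4,5,5,6,6,6,6,7,9,10,10,11,11,13,14,14,14,16,16,18]

Scan for sites:
  ZebIX (ATAG, off=4): starts [30, 40, 58, 85, 189, 204, 209] → cuts [34, 44, 62, 89, 193, 208, 213]
  RvuII (ATTCAC, off=1): starts [9, 19, 74, 108, 119, 137, 153, 169, 175, 181] → cuts [10, 20, 75, 109, 120, 138, 154, 170, 176, 182]
  BxoV (AGAG, off=2): starts [42, 87, 93, 95] → cuts [44, 89, 95, 97]
  XjeIV (GCCAC, off=2): starts [2, 46, 64, 102, 193] → cuts [4, 48, 66, 104, 195]

Pooled cuts: [4, 10, 20, 34, 44, 48, 62, 66, 75, 89, 95, 97, 104, 109, 120, 138, 154, 170, 176, 182, 193, 195, 208, 213]

Fragment lengths:
  [0,4): 4 bp
  [4,10): 6 bp
  [10,20): 10 bp
  [20,34): 14 bp
  [34,44): 10 bp
  [44,48): 4 bp
  [48,62): 14 bp
  [62,66): 4 bp
  [66,75): 9 bp
  [75,89): 14 bp
  [89,95): 6 bp
  [95,97): 2 bp
  [97,104): 7 bp
  [104,109): 5 bp
  [109,120): 11 bp
  [120,138): 18 bp
  [138,154): 16 bp
  [154,170): 16 bp
  [170,176): 6 bp
  [176,182): 6 bp
  [182,193): 11 bp
  [193,195): 2 bp
  [195,208): 13 bp
  [208,213): 5 bp
  [213,214): 1 bp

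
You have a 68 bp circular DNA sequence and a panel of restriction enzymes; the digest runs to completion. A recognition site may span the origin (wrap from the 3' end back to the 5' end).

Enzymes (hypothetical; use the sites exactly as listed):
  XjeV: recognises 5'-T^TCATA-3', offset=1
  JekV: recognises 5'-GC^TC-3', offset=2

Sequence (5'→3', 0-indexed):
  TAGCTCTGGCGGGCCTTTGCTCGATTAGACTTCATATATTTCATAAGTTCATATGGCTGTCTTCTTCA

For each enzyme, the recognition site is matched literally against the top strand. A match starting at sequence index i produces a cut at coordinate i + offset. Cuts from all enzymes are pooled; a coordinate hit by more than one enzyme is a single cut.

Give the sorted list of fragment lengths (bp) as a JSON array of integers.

Per-enzyme occurrences:
  XjeV TTCATA/1: at [30, 39, 47, 64] ⇒ [31, 40, 48, 65]
  JekV GCTC/2: at [2, 18] ⇒ [4, 20]

Pooled cuts: [4, 20, 31, 40, 48, 65]

Fragment lengths:
  4→20: 16 bp
  20→31: 11 bp
  31→40: 9 bp
  40→48: 8 bp
  48→65: 17 bp
  65→4 (wrap): 68-65+4 = 7 bp

[7,8,9,11,16,17]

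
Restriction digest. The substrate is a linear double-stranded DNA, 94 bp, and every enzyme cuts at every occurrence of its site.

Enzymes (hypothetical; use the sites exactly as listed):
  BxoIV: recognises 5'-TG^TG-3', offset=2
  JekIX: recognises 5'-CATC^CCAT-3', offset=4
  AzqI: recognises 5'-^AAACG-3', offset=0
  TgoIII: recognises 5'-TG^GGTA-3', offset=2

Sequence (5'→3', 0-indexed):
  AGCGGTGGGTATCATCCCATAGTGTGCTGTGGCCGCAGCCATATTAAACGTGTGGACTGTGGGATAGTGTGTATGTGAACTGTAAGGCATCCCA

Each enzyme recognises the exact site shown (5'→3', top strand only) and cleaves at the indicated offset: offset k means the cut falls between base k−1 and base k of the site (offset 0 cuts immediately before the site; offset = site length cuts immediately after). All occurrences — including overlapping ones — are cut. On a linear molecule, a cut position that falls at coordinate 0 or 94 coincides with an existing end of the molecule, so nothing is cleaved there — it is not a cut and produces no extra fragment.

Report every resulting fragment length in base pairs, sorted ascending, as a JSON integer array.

Site scan:
  BxoIV (TGTG, off=2): starts [22, 27, 50, 57, 67, 73] → cuts [24, 29, 52, 59, 69, 75]
  JekIX (CATCCCAT, off=4): starts [12] → cuts [16]
  AzqI (AAACG, off=0): starts [45] → cuts [45]
  TgoIII (TGGGTA, off=2): starts [5] → cuts [7]

Pooled cuts: [7, 16, 24, 29, 45, 52, 59, 69, 75]

Fragment lengths:
  [0,7): 7 bp
  [7,16): 9 bp
  [16,24): 8 bp
  [24,29): 5 bp
  [29,45): 16 bp
  [45,52): 7 bp
  [52,59): 7 bp
  [59,69): 10 bp
  [69,75): 6 bp
  [75,94): 19 bp

[5,6,7,7,7,8,9,10,16,19]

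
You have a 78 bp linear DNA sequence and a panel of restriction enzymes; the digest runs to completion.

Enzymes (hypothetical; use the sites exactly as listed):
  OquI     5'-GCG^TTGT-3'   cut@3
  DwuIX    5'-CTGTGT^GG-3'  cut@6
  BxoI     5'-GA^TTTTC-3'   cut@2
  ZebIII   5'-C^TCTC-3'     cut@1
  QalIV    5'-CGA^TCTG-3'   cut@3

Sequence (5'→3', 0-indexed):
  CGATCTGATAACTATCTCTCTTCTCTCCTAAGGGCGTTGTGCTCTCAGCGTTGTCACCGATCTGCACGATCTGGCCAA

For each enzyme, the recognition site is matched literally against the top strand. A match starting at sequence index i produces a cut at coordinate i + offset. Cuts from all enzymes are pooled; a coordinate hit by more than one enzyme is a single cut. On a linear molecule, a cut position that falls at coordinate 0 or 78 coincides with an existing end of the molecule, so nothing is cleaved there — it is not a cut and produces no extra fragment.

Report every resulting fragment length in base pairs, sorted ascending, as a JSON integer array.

[3,6,7,8,9,9,10,13,13]

Per-enzyme occurrences:
  OquI GCGTTGT/3: at [33, 47] ⇒ [36, 50]
  DwuIX (CTGTGTGG, off=6): no sites
  BxoI (GATTTTC, off=2): no sites
  ZebIII CTCTC/1: at [15, 22, 41] ⇒ [16, 23, 42]
  QalIV CGATCTG/3: at [0, 57, 66] ⇒ [3, 60, 69]

All cut coordinates (distinct, sorted): [3, 16, 23, 36, 42, 50, 60, 69]

Fragments:
  [0,3): 3 bp
  [3,16): 13 bp
  [16,23): 7 bp
  [23,36): 13 bp
  [36,42): 6 bp
  [42,50): 8 bp
  [50,60): 10 bp
  [60,69): 9 bp
  [69,78): 9 bp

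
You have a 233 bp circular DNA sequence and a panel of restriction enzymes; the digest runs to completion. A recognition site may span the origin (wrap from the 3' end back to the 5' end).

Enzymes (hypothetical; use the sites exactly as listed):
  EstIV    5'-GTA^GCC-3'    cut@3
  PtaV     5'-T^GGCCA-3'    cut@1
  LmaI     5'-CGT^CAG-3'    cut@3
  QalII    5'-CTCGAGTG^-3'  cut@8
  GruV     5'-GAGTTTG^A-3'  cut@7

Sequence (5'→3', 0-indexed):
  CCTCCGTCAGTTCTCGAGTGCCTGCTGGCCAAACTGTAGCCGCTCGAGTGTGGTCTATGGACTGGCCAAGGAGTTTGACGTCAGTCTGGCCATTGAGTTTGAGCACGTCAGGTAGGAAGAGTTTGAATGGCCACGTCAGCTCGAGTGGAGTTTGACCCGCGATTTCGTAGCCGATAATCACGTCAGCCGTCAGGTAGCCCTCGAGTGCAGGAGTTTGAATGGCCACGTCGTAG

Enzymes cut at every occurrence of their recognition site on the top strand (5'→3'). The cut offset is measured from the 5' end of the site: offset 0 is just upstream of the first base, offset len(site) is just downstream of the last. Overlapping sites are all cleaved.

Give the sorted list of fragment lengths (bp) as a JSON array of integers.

Site scan:
  EstIV GTAGCC/3: at [35, 166, 193, 229] ⇒ [38, 169, 196, 232]
  PtaV TGGCCA/1: at [25, 62, 86, 127, 219] ⇒ [26, 63, 87, 128, 220]
  LmaI CGTCAG/3: at [4, 78, 105, 133, 180, 187] ⇒ [7, 81, 108, 136, 183, 190]
  QalII CTCGAGTG/8: at [12, 42, 139, 199] ⇒ [20, 50, 147, 207]
  GruV GAGTTTGA/7: at [70, 94, 118, 147, 210] ⇒ [77, 101, 125, 154, 217]

All cut coordinates (distinct, sorted): [7, 20, 26, 38, 50, 63, 77, 81, 87, 101, 108, 125, 128, 136, 147, 154, 169, 183, 190, 196, 207, 217, 220, 232]

Fragment lengths:
  7→20: 13 bp
  20→26: 6 bp
  26→38: 12 bp
  38→50: 12 bp
  50→63: 13 bp
  63→77: 14 bp
  77→81: 4 bp
  81→87: 6 bp
  87→101: 14 bp
  101→108: 7 bp
  108→125: 17 bp
  125→128: 3 bp
  128→136: 8 bp
  136→147: 11 bp
  147→154: 7 bp
  154→169: 15 bp
  169→183: 14 bp
  183→190: 7 bp
  190→196: 6 bp
  196→207: 11 bp
  207→217: 10 bp
  217→220: 3 bp
  220→232: 12 bp
  232→7 (wrap): 233-232+7 = 8 bp

[3,3,4,6,6,6,7,7,7,8,8,10,11,11,12,12,12,13,13,14,14,14,15,17]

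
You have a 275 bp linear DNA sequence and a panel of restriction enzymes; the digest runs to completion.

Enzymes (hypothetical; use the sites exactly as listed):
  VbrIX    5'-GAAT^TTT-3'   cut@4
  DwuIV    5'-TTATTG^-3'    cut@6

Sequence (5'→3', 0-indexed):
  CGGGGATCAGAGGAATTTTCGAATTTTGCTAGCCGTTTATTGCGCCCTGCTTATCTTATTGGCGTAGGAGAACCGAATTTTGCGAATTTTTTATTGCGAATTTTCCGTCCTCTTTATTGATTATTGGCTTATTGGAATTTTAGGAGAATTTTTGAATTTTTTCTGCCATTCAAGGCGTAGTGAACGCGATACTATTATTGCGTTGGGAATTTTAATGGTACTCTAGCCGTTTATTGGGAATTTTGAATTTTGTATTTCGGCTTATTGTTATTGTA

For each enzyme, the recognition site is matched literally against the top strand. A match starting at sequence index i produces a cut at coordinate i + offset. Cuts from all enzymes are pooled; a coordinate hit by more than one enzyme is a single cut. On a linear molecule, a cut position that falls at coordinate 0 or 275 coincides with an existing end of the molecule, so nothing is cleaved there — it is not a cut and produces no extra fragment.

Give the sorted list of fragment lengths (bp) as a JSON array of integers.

Site scan:
  VbrIX GAATTTT/4: at [12, 20, 74, 83, 97, 134, 145, 153, 206, 237, 244] ⇒ [16, 24, 78, 87, 101, 138, 149, 157, 210, 241, 248]
  DwuIV TTATTG/6: at [36, 55, 90, 113, 120, 128, 194, 230, 261, 267] ⇒ [42, 61, 96, 119, 126, 134, 200, 236, 267, 273]

Pooled cuts: [16, 24, 42, 61, 78, 87, 96, 101, 119, 126, 134, 138, 149, 157, 200, 210, 236, 241, 248, 267, 273]

Fragments:
  [0,16): 16 bp
  [16,24): 8 bp
  [24,42): 18 bp
  [42,61): 19 bp
  [61,78): 17 bp
  [78,87): 9 bp
  [87,96): 9 bp
  [96,101): 5 bp
  [101,119): 18 bp
  [119,126): 7 bp
  [126,134): 8 bp
  [134,138): 4 bp
  [138,149): 11 bp
  [149,157): 8 bp
  [157,200): 43 bp
  [200,210): 10 bp
  [210,236): 26 bp
  [236,241): 5 bp
  [241,248): 7 bp
  [248,267): 19 bp
  [267,273): 6 bp
  [273,275): 2 bp

[2,4,5,5,6,7,7,8,8,8,9,9,10,11,16,17,18,18,19,19,26,43]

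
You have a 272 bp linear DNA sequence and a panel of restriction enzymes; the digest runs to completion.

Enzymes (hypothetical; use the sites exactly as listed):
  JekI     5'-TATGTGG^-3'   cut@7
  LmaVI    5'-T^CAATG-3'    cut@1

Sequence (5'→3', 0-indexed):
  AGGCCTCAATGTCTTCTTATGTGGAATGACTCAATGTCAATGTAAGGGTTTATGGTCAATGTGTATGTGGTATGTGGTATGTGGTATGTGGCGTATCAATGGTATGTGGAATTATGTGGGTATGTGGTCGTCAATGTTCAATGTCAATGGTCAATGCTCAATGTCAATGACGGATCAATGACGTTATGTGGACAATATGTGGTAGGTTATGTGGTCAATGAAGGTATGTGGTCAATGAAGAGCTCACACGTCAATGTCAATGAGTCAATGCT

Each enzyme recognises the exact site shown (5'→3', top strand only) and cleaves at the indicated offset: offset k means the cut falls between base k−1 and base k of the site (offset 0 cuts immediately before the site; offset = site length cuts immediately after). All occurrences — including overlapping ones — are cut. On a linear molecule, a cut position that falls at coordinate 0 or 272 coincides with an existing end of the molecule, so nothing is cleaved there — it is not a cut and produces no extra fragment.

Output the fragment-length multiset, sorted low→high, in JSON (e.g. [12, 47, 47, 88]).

Per-enzyme occurrences:
  JekI TATGTGG/7: at [17, 63, 70, 77, 84, 102, 112, 120, 184, 195, 207, 224] ⇒ [24, 70, 77, 84, 91, 109, 119, 127, 191, 202, 214, 231]
  LmaVI TCAATG/1: at [5, 30, 36, 55, 95, 130, 137, 143, 150, 157, 163, 174, 214, 231, 250, 256, 264] ⇒ [6, 31, 37, 56, 96, 131, 138, 144, 151, 158, 164, 175, 215, 232, 251, 257, 265]

All cut coordinates (distinct, sorted): [6, 24, 31, 37, 56, 70, 77, 84, 91, 96, 109, 119, 127, 131, 138, 144, 151, 158, 164, 175, 191, 202, 214, 215, 231, 232, 251, 257, 265]

Fragments:
  [0,6): 6 bp
  [6,24): 18 bp
  [24,31): 7 bp
  [31,37): 6 bp
  [37,56): 19 bp
  [56,70): 14 bp
  [70,77): 7 bp
  [77,84): 7 bp
  [84,91): 7 bp
  [91,96): 5 bp
  [96,109): 13 bp
  [109,119): 10 bp
  [119,127): 8 bp
  [127,131): 4 bp
  [131,138): 7 bp
  [138,144): 6 bp
  [144,151): 7 bp
  [151,158): 7 bp
  [158,164): 6 bp
  [164,175): 11 bp
  [175,191): 16 bp
  [191,202): 11 bp
  [202,214): 12 bp
  [214,215): 1 bp
  [215,231): 16 bp
  [231,232): 1 bp
  [232,251): 19 bp
  [251,257): 6 bp
  [257,265): 8 bp
  [265,272): 7 bp

[1,1,4,5,6,6,6,6,6,7,7,7,7,7,7,7,7,8,8,10,11,11,12,13,14,16,16,18,19,19]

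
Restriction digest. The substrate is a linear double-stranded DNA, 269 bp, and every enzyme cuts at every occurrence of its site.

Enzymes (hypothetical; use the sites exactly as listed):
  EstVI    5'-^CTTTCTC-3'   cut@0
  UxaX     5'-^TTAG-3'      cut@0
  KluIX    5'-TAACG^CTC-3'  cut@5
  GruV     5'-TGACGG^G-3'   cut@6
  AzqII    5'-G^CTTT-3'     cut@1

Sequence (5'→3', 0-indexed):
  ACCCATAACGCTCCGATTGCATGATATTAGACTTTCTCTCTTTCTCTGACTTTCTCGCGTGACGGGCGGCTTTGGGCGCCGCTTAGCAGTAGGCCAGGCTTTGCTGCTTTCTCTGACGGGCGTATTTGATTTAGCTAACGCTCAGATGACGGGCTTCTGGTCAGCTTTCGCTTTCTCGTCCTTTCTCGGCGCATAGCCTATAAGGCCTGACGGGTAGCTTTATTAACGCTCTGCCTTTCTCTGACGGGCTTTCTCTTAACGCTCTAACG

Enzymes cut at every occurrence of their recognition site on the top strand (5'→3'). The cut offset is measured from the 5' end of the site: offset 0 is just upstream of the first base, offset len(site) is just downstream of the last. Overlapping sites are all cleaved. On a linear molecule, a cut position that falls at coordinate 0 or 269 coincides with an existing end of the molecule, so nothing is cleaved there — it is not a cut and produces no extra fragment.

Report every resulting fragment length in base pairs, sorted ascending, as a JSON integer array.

[1,4,4,5,6,6,8,8,8,10,10,10,10,11,11,12,12,13,13,13,13,16,16,16,33]

Per-enzyme occurrences:
  EstVI (CTTTCTC, off=0): starts [31, 39, 49, 106, 170, 180, 234, 248] → cuts [31, 39, 49, 106, 170, 180, 234, 248]
  UxaX (TTAG, off=0): starts [26, 82, 130] → cuts [26, 82, 130]
  KluIX (TAACGCTC, off=5): starts [5, 135, 223, 256] → cuts [10, 140, 228, 261]
  GruV (TGACGGG, off=6): starts [59, 113, 146, 207, 241] → cuts [65, 119, 152, 213, 247]
  AzqII (GCTTT, off=1): starts [68, 97, 105, 163, 169, 216, 247] → cuts [69, 98, 106, 164, 170, 217, 248]

Pooled cuts: [10, 26, 31, 39, 49, 65, 69, 82, 98, 106, 119, 130, 140, 152, 164, 170, 180, 213, 217, 228, 234, 247, 248, 261]

Fragments:
  [0,10): 10 bp
  [10,26): 16 bp
  [26,31): 5 bp
  [31,39): 8 bp
  [39,49): 10 bp
  [49,65): 16 bp
  [65,69): 4 bp
  [69,82): 13 bp
  [82,98): 16 bp
  [98,106): 8 bp
  [106,119): 13 bp
  [119,130): 11 bp
  [130,140): 10 bp
  [140,152): 12 bp
  [152,164): 12 bp
  [164,170): 6 bp
  [170,180): 10 bp
  [180,213): 33 bp
  [213,217): 4 bp
  [217,228): 11 bp
  [228,234): 6 bp
  [234,247): 13 bp
  [247,248): 1 bp
  [248,261): 13 bp
  [261,269): 8 bp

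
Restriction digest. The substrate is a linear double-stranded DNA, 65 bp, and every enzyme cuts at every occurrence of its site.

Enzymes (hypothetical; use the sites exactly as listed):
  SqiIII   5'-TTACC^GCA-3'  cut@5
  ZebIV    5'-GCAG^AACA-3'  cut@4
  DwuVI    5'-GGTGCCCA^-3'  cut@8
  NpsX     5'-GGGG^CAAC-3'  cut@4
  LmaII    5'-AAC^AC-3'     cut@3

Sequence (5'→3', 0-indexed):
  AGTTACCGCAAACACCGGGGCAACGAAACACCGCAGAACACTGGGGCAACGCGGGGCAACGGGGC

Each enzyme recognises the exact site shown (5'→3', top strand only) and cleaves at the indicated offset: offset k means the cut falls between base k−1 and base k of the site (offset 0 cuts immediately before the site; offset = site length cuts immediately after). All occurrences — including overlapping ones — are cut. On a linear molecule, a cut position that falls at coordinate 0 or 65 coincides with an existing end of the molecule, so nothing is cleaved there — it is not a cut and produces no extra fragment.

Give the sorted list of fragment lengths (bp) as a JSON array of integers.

Scan for sites:
  SqiIII TTACCGCA/5: at [2] ⇒ [7]
  ZebIV GCAGAACA/4: at [32] ⇒ [36]
  DwuVI (GGTGCCCA, off=8): no sites
  NpsX GGGGCAAC/4: at [16, 42, 52] ⇒ [20, 46, 56]
  LmaII AACAC/3: at [10, 26, 36] ⇒ [13, 29, 39]

All cut coordinates (distinct, sorted): [7, 13, 20, 29, 36, 39, 46, 56]

Fragments:
  [0,7): 7 bp
  [7,13): 6 bp
  [13,20): 7 bp
  [20,29): 9 bp
  [29,36): 7 bp
  [36,39): 3 bp
  [39,46): 7 bp
  [46,56): 10 bp
  [56,65): 9 bp

[3,6,7,7,7,7,9,9,10]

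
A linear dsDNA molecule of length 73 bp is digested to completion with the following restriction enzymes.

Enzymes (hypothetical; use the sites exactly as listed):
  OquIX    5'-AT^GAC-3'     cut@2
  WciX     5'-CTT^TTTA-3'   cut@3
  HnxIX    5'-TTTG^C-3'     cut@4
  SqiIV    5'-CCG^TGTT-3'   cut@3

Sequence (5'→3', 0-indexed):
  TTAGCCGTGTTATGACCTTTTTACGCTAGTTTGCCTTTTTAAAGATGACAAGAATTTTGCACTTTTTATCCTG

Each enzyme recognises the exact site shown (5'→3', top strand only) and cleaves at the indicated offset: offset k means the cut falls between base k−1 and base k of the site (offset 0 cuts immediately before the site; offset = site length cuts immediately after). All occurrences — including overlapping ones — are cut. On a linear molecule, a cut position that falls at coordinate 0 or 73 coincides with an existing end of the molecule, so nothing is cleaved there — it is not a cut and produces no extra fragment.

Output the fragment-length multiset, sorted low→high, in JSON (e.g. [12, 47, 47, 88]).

[4,5,6,6,7,9,9,13,14]

Per-enzyme occurrences:
  OquIX ATGAC/2: at [11, 44] ⇒ [13, 46]
  WciX CTTTTTA/3: at [16, 34, 61] ⇒ [19, 37, 64]
  HnxIX TTTGC/4: at [29, 55] ⇒ [33, 59]
  SqiIV CCGTGTT/3: at [4] ⇒ [7]

All cut coordinates (distinct, sorted): [7, 13, 19, 33, 37, 46, 59, 64]

Fragments:
  [0,7): 7 bp
  [7,13): 6 bp
  [13,19): 6 bp
  [19,33): 14 bp
  [33,37): 4 bp
  [37,46): 9 bp
  [46,59): 13 bp
  [59,64): 5 bp
  [64,73): 9 bp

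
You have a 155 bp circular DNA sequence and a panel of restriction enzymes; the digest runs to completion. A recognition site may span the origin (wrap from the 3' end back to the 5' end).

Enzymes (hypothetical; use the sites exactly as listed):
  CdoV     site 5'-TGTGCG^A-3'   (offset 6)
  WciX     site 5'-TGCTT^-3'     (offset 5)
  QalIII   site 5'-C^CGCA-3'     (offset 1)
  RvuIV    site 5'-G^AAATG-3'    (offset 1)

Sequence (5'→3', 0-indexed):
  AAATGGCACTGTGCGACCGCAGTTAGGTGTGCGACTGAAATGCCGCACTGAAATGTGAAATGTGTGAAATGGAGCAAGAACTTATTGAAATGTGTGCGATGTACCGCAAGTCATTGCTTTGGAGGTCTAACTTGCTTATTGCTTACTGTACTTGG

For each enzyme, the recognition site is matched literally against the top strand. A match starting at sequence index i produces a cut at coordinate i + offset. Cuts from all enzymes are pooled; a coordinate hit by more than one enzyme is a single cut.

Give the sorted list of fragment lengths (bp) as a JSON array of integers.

Per-enzyme occurrences:
  CdoV TGTGCGA/6: at [9, 27, 92] ⇒ [15, 33, 98]
  WciX TGCTT/5: at [114, 132, 139] ⇒ [119, 137, 144]
  QalIII CCGCA/1: at [16, 42, 103] ⇒ [17, 43, 104]
  RvuIV GAAATG/1: at [36, 49, 56, 65, 86, 154] ⇒ [0, 37, 50, 57, 66, 87]

All cut coordinates (distinct, sorted): [0, 15, 17, 33, 37, 43, 50, 57, 66, 87, 98, 104, 119, 137, 144]

Fragments:
  0→15: 15 bp
  15→17: 2 bp
  17→33: 16 bp
  33→37: 4 bp
  37→43: 6 bp
  43→50: 7 bp
  50→57: 7 bp
  57→66: 9 bp
  66→87: 21 bp
  87→98: 11 bp
  98→104: 6 bp
  104→119: 15 bp
  119→137: 18 bp
  137→144: 7 bp
  144→0 (wrap): 155-144+0 = 11 bp

[2,4,6,6,7,7,7,9,11,11,15,15,16,18,21]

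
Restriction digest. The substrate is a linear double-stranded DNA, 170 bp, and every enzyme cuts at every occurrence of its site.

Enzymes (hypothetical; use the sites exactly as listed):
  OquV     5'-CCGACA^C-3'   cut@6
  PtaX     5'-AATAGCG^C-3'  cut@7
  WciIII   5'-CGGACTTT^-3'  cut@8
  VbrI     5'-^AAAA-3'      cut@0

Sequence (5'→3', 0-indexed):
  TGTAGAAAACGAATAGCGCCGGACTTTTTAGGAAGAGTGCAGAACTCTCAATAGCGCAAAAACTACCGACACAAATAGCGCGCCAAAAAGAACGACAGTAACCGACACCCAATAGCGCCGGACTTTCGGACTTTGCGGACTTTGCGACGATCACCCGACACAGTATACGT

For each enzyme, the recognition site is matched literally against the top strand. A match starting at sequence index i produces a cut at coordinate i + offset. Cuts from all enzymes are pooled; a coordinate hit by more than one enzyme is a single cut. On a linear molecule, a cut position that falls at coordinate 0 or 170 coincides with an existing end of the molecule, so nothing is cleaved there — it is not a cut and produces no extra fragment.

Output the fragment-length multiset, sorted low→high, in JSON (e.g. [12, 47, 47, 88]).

Per-enzyme occurrences:
  OquV CCGACAC/6: at [65, 101, 154] ⇒ [71, 107, 160]
  PtaX AATAGCGC/7: at [11, 49, 73, 110] ⇒ [18, 56, 80, 117]
  WciIII CGGACTTT/8: at [19, 118, 126, 135] ⇒ [27, 126, 134, 143]
  VbrI AAAA/0: at [5, 57, 58, 84, 85] ⇒ [5, 57, 58, 84, 85]

All cut coordinates (distinct, sorted): [5, 18, 27, 56, 57, 58, 71, 80, 84, 85, 107, 117, 126, 134, 143, 160]

Fragment lengths:
  [0,5): 5 bp
  [5,18): 13 bp
  [18,27): 9 bp
  [27,56): 29 bp
  [56,57): 1 bp
  [57,58): 1 bp
  [58,71): 13 bp
  [71,80): 9 bp
  [80,84): 4 bp
  [84,85): 1 bp
  [85,107): 22 bp
  [107,117): 10 bp
  [117,126): 9 bp
  [126,134): 8 bp
  [134,143): 9 bp
  [143,160): 17 bp
  [160,170): 10 bp

[1,1,1,4,5,8,9,9,9,9,10,10,13,13,17,22,29]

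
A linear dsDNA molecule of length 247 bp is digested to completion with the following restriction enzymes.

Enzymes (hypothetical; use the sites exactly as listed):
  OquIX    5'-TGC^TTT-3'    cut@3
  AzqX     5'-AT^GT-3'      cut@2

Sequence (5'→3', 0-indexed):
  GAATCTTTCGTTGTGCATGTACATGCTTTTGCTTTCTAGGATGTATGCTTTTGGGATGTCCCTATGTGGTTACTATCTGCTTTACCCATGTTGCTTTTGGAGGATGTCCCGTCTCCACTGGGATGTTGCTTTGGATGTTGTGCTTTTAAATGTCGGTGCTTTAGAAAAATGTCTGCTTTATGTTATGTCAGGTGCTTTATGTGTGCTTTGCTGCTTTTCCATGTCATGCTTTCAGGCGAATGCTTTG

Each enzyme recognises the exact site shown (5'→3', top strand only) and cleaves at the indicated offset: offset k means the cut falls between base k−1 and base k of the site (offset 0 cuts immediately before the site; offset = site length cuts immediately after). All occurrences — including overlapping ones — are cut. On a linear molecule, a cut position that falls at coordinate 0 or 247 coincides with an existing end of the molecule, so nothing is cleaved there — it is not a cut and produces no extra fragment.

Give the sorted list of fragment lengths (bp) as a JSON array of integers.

[4,5,5,5,5,5,6,6,6,6,7,7,7,8,8,8,8,8,8,9,9,9,10,11,11,14,15,18,19]

Per-enzyme occurrences:
  OquIX (TGCTTT, off=3): starts [23, 29, 45, 77, 91, 126, 140, 156, 173, 192, 203, 211, 226, 240] → cuts [26, 32, 48, 80, 94, 129, 143, 159, 176, 195, 206, 214, 229, 243]
  AzqX (ATGT, off=2): starts [16, 40, 55, 63, 87, 103, 122, 134, 149, 168, 179, 184, 198, 220] → cuts [18, 42, 57, 65, 89, 105, 124, 136, 151, 170, 181, 186, 200, 222]

Pooled cuts: [18, 26, 32, 42, 48, 57, 65, 80, 89, 94, 105, 124, 129, 136, 143, 151, 159, 170, 176, 181, 186, 195, 200, 206, 214, 222, 229, 243]

Fragments:
  [0,18): 18 bp
  [18,26): 8 bp
  [26,32): 6 bp
  [32,42): 10 bp
  [42,48): 6 bp
  [48,57): 9 bp
  [57,65): 8 bp
  [65,80): 15 bp
  [80,89): 9 bp
  [89,94): 5 bp
  [94,105): 11 bp
  [105,124): 19 bp
  [124,129): 5 bp
  [129,136): 7 bp
  [136,143): 7 bp
  [143,151): 8 bp
  [151,159): 8 bp
  [159,170): 11 bp
  [170,176): 6 bp
  [176,181): 5 bp
  [181,186): 5 bp
  [186,195): 9 bp
  [195,200): 5 bp
  [200,206): 6 bp
  [206,214): 8 bp
  [214,222): 8 bp
  [222,229): 7 bp
  [229,243): 14 bp
  [243,247): 4 bp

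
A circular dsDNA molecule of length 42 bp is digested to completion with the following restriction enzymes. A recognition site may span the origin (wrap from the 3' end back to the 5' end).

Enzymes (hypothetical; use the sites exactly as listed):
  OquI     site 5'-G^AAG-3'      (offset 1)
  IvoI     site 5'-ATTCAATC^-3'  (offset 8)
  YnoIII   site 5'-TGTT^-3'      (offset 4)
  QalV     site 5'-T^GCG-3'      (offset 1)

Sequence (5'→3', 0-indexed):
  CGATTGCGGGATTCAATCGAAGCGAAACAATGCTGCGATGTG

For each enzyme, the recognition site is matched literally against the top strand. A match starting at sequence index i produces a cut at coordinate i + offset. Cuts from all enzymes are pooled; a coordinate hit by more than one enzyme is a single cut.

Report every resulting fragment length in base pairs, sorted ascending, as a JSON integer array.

[1,6,7,13,15]

Site scan:
  OquI (GAAG, off=1): starts [18] → cuts [19]
  IvoI (ATTCAATC, off=8): starts [10] → cuts [18]
  YnoIII (TGTT, off=4): no sites
  QalV (TGCG, off=1): starts [4, 33, 40] → cuts [5, 34, 41]

Pooled cuts: [5, 18, 19, 34, 41]

Fragment lengths:
  5→18: 13 bp
  18→19: 1 bp
  19→34: 15 bp
  34→41: 7 bp
  41→5 (wrap): 42-41+5 = 6 bp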